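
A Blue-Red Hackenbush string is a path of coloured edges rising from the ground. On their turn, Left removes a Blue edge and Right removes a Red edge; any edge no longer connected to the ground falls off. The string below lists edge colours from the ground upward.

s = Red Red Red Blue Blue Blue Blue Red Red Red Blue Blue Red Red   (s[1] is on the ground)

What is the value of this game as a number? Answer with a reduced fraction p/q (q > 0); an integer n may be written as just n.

Prefix values for Red Red Red Blue Blue Blue Blue Red Red Red Blue Blue Red Red via {L|R} + simplicity:
edge 1 of 14 (Red): { ∅ | 0 } => -1
edge 2 of 14 (Red): { ∅ | -1 0 } => -2
edge 3 of 14 (Red): { ∅ | -2 -1 0 } => -3
edge 4 of 14 (Blue): { -3 | -2 -1 0 } => -5/2
edge 5 of 14 (Blue): { -3 -5/2 | -2 -1 0 } => -9/4
edge 6 of 14 (Blue): { -3 -5/2 -9/4 | -2 -1 0 } => -17/8
edge 7 of 14 (Blue): { -3 -5/2 -9/4 -17/8 | -2 -1 0 } => -33/16
edge 8 of 14 (Red): { -3 -5/2 -9/4 -17/8 | -33/16 -2 -1 0 } => -67/32
edge 9 of 14 (Red): { -3 -5/2 -9/4 -17/8 | -67/32 -33/16 -2 -1 0 } => -135/64
edge 10 of 14 (Red): { -3 -5/2 -9/4 -17/8 | -135/64 -67/32 -33/16 -2 -1 0 } => -271/128
edge 11 of 14 (Blue): { -3 -5/2 -9/4 -17/8 -271/128 | -135/64 -67/32 -33/16 -2 -1 0 } => -541/256
edge 12 of 14 (Blue): { -3 -5/2 -9/4 -17/8 -271/128 -541/256 | -135/64 -67/32 -33/16 -2 -1 0 } => -1081/512
edge 13 of 14 (Red): { -3 -5/2 -9/4 -17/8 -271/128 -541/256 | -1081/512 -135/64 -67/32 -33/16 -2 -1 0 } => -2163/1024
edge 14 of 14 (Red): { -3 -5/2 -9/4 -17/8 -271/128 -541/256 | -2163/1024 -1081/512 -135/64 -67/32 -33/16 -2 -1 0 } => -4327/2048

-4327/2048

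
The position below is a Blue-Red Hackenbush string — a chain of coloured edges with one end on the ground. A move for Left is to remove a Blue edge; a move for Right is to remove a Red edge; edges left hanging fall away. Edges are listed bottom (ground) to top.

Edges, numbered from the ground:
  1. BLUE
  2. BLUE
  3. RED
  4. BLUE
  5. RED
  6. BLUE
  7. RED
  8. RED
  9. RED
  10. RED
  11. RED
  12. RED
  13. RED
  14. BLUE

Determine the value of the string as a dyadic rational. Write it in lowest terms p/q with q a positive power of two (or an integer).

Build G(s[:k]) for k = 1..14, string s = BLUE BLUE RED BLUE RED BLUE RED RED RED RED RED RED RED BLUE.
1 of 14 · B · max L 0 · min R +∞ => 1
2 of 14 · BB · max L 1 · min R +∞ => 2
3 of 14 · BBR · max L 1 · min R 2 => 3/2
4 of 14 · BBRB · max L 3/2 · min R 2 => 7/4
5 of 14 · BBRBR · max L 3/2 · min R 7/4 => 13/8
6 of 14 · BBRBRB · max L 13/8 · min R 7/4 => 27/16
7 of 14 · BBRBRBR · max L 13/8 · min R 27/16 => 53/32
8 of 14 · BBRBRBRR · max L 13/8 · min R 53/32 => 105/64
9 of 14 · BBRBRBRRR · max L 13/8 · min R 105/64 => 209/128
10 of 14 · BBRBRBRRRR · max L 13/8 · min R 209/128 => 417/256
11 of 14 · BBRBRBRRRRR · max L 13/8 · min R 417/256 => 833/512
12 of 14 · BBRBRBRRRRRR · max L 13/8 · min R 833/512 => 1665/1024
13 of 14 · BBRBRBRRRRRRR · max L 13/8 · min R 1665/1024 => 3329/2048
14 of 14 · BBRBRBRRRRRRRB · max L 3329/2048 · min R 1665/1024 => 6659/4096

6659/4096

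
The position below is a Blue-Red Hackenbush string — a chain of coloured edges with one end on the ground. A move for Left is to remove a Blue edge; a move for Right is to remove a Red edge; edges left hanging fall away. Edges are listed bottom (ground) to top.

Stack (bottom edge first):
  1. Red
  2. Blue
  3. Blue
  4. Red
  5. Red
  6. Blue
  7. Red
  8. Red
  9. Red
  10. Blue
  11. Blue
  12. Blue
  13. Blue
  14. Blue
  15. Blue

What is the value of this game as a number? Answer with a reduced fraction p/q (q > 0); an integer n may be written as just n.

Recurse on prefixes of the 15-edge string Red Blue Blue Red Red Blue Red Red Red Blue Blue Blue Blue Blue Blue:
edge 1 of 15 (Red): { — | 0 } = -1
edge 2 of 15 (Blue): { -1 | 0 } = -1/2
edge 3 of 15 (Blue): { -1,-1/2 | 0 } = -1/4
edge 4 of 15 (Red): { -1,-1/2 | -1/4,0 } = -3/8
edge 5 of 15 (Red): { -1,-1/2 | -3/8,-1/4,0 } = -7/16
edge 6 of 15 (Blue): { -1,-1/2,-7/16 | -3/8,-1/4,0 } = -13/32
edge 7 of 15 (Red): { -1,-1/2,-7/16 | -13/32,-3/8,-1/4,0 } = -27/64
edge 8 of 15 (Red): { -1,-1/2,-7/16 | -27/64,-13/32,-3/8,-1/4,0 } = -55/128
edge 9 of 15 (Red): { -1,-1/2,-7/16 | -55/128,-27/64,-13/32,-3/8,-1/4,0 } = -111/256
edge 10 of 15 (Blue): { -1,-1/2,-7/16,-111/256 | -55/128,-27/64,-13/32,-3/8,-1/4,0 } = -221/512
edge 11 of 15 (Blue): { -1,-1/2,-7/16,-111/256,-221/512 | -55/128,-27/64,-13/32,-3/8,-1/4,0 } = -441/1024
edge 12 of 15 (Blue): { -1,-1/2,-7/16,-111/256,-221/512,-441/1024 | -55/128,-27/64,-13/32,-3/8,-1/4,0 } = -881/2048
edge 13 of 15 (Blue): { -1,-1/2,-7/16,-111/256,-221/512,-441/1024,-881/2048 | -55/128,-27/64,-13/32,-3/8,-1/4,0 } = -1761/4096
edge 14 of 15 (Blue): { -1,-1/2,-7/16,-111/256,-221/512,-441/1024,-881/2048,-1761/4096 | -55/128,-27/64,-13/32,-3/8,-1/4,0 } = -3521/8192
edge 15 of 15 (Blue): { -1,-1/2,-7/16,-111/256,-221/512,-441/1024,-881/2048,-1761/4096,-3521/8192 | -55/128,-27/64,-13/32,-3/8,-1/4,0 } = -7041/16384

-7041/16384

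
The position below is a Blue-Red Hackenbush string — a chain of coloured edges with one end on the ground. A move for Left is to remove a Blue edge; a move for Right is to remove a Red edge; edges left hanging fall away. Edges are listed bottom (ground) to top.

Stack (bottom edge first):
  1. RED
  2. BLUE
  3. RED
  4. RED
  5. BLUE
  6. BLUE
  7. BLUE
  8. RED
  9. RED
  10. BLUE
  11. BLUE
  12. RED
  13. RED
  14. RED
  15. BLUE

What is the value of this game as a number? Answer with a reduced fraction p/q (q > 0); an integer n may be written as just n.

edge 1 of 15 (RED): { none | 0 } so -1
edge 2 of 15 (BLUE): { -1 | 0 } so -1/2
edge 3 of 15 (RED): { -1 | -1/2,0 } so -3/4
edge 4 of 15 (RED): { -1 | -3/4,-1/2,0 } so -7/8
edge 5 of 15 (BLUE): { -1,-7/8 | -3/4,-1/2,0 } so -13/16
edge 6 of 15 (BLUE): { -1,-7/8,-13/16 | -3/4,-1/2,0 } so -25/32
edge 7 of 15 (BLUE): { -1,-7/8,-13/16,-25/32 | -3/4,-1/2,0 } so -49/64
edge 8 of 15 (RED): { -1,-7/8,-13/16,-25/32 | -49/64,-3/4,-1/2,0 } so -99/128
edge 9 of 15 (RED): { -1,-7/8,-13/16,-25/32 | -99/128,-49/64,-3/4,-1/2,0 } so -199/256
edge 10 of 15 (BLUE): { -1,-7/8,-13/16,-25/32,-199/256 | -99/128,-49/64,-3/4,-1/2,0 } so -397/512
edge 11 of 15 (BLUE): { -1,-7/8,-13/16,-25/32,-199/256,-397/512 | -99/128,-49/64,-3/4,-1/2,0 } so -793/1024
edge 12 of 15 (RED): { -1,-7/8,-13/16,-25/32,-199/256,-397/512 | -793/1024,-99/128,-49/64,-3/4,-1/2,0 } so -1587/2048
edge 13 of 15 (RED): { -1,-7/8,-13/16,-25/32,-199/256,-397/512 | -1587/2048,-793/1024,-99/128,-49/64,-3/4,-1/2,0 } so -3175/4096
edge 14 of 15 (RED): { -1,-7/8,-13/16,-25/32,-199/256,-397/512 | -3175/4096,-1587/2048,-793/1024,-99/128,-49/64,-3/4,-1/2,0 } so -6351/8192
edge 15 of 15 (BLUE): { -1,-7/8,-13/16,-25/32,-199/256,-397/512,-6351/8192 | -3175/4096,-1587/2048,-793/1024,-99/128,-49/64,-3/4,-1/2,0 } so -12701/16384

-12701/16384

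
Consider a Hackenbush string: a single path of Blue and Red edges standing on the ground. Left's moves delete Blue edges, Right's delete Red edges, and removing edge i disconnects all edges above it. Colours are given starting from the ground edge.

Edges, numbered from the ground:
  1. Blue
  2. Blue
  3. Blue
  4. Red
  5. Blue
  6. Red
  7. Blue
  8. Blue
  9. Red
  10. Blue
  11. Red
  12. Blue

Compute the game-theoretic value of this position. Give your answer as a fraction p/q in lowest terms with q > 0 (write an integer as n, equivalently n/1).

step 1: add Blue to get B; options L={ 0 } R={ — } gives 1
step 2: add Blue to get BB; options L={ 0,1 } R={ — } gives 2
step 3: add Blue to get BBB; options L={ 0,1,2 } R={ — } gives 3
step 4: add Red to get BBBR; options L={ 0,1,2 } R={ 3 } gives 5/2
step 5: add Blue to get BBBRB; options L={ 0,1,2,5/2 } R={ 3 } gives 11/4
step 6: add Red to get BBBRBR; options L={ 0,1,2,5/2 } R={ 11/4,3 } gives 21/8
step 7: add Blue to get BBBRBRB; options L={ 0,1,2,5/2,21/8 } R={ 11/4,3 } gives 43/16
step 8: add Blue to get BBBRBRBB; options L={ 0,1,2,5/2,21/8,43/16 } R={ 11/4,3 } gives 87/32
step 9: add Red to get BBBRBRBBR; options L={ 0,1,2,5/2,21/8,43/16 } R={ 87/32,11/4,3 } gives 173/64
step 10: add Blue to get BBBRBRBBRB; options L={ 0,1,2,5/2,21/8,43/16,173/64 } R={ 87/32,11/4,3 } gives 347/128
step 11: add Red to get BBBRBRBBRBR; options L={ 0,1,2,5/2,21/8,43/16,173/64 } R={ 347/128,87/32,11/4,3 } gives 693/256
step 12: add Blue to get BBBRBRBBRBRB; options L={ 0,1,2,5/2,21/8,43/16,173/64,693/256 } R={ 347/128,87/32,11/4,3 } gives 1387/512

1387/512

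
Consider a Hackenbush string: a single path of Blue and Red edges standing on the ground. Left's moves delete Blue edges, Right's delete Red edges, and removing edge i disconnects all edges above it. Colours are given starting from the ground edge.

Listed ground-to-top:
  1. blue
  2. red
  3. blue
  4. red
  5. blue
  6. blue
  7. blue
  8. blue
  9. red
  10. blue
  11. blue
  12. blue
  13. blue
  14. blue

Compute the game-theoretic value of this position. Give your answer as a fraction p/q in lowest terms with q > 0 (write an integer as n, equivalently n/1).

Prefix values for blue red blue red blue blue blue blue red blue blue blue blue blue via {L|R} + simplicity:
b: Left { 0 }, Right { none } gives simplest 1
br: Left { 0 }, Right { 1 } gives simplest 1/2
brb: Left { 0, 1/2 }, Right { 1 } gives simplest 3/4
brbr: Left { 0, 1/2 }, Right { 3/4, 1 } gives simplest 5/8
brbrb: Left { 0, 1/2, 5/8 }, Right { 3/4, 1 } gives simplest 11/16
brbrbb: Left { 0, 1/2, 5/8, 11/16 }, Right { 3/4, 1 } gives simplest 23/32
brbrbbb: Left { 0, 1/2, 5/8, 11/16, 23/32 }, Right { 3/4, 1 } gives simplest 47/64
brbrbbbb: Left { 0, 1/2, 5/8, 11/16, 23/32, 47/64 }, Right { 3/4, 1 } gives simplest 95/128
brbrbbbbr: Left { 0, 1/2, 5/8, 11/16, 23/32, 47/64 }, Right { 95/128, 3/4, 1 } gives simplest 189/256
brbrbbbbrb: Left { 0, 1/2, 5/8, 11/16, 23/32, 47/64, 189/256 }, Right { 95/128, 3/4, 1 } gives simplest 379/512
brbrbbbbrbb: Left { 0, 1/2, 5/8, 11/16, 23/32, 47/64, 189/256, 379/512 }, Right { 95/128, 3/4, 1 } gives simplest 759/1024
brbrbbbbrbbb: Left { 0, 1/2, 5/8, 11/16, 23/32, 47/64, 189/256, 379/512, 759/1024 }, Right { 95/128, 3/4, 1 } gives simplest 1519/2048
brbrbbbbrbbbb: Left { 0, 1/2, 5/8, 11/16, 23/32, 47/64, 189/256, 379/512, 759/1024, 1519/2048 }, Right { 95/128, 3/4, 1 } gives simplest 3039/4096
brbrbbbbrbbbbb: Left { 0, 1/2, 5/8, 11/16, 23/32, 47/64, 189/256, 379/512, 759/1024, 1519/2048, 3039/4096 }, Right { 95/128, 3/4, 1 } gives simplest 6079/8192

6079/8192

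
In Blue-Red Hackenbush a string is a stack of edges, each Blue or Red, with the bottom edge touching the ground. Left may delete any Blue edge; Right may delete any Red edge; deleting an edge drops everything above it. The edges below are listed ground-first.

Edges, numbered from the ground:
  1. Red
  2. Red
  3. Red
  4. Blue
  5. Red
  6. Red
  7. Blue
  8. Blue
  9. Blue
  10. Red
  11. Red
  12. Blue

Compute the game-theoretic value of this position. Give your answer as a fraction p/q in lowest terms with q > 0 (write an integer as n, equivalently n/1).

R: Left { · }, Right { 0 } so simplest -1
RR: Left { · }, Right { -1 0 } so simplest -2
RRR: Left { · }, Right { -2 -1 0 } so simplest -3
RRRB: Left { -3 }, Right { -2 -1 0 } so simplest -5/2
RRRBR: Left { -3 }, Right { -5/2 -2 -1 0 } so simplest -11/4
RRRBRR: Left { -3 }, Right { -11/4 -5/2 -2 -1 0 } so simplest -23/8
RRRBRRB: Left { -3 -23/8 }, Right { -11/4 -5/2 -2 -1 0 } so simplest -45/16
RRRBRRBB: Left { -3 -23/8 -45/16 }, Right { -11/4 -5/2 -2 -1 0 } so simplest -89/32
RRRBRRBBB: Left { -3 -23/8 -45/16 -89/32 }, Right { -11/4 -5/2 -2 -1 0 } so simplest -177/64
RRRBRRBBBR: Left { -3 -23/8 -45/16 -89/32 }, Right { -177/64 -11/4 -5/2 -2 -1 0 } so simplest -355/128
RRRBRRBBBRR: Left { -3 -23/8 -45/16 -89/32 }, Right { -355/128 -177/64 -11/4 -5/2 -2 -1 0 } so simplest -711/256
RRRBRRBBBRRB: Left { -3 -23/8 -45/16 -89/32 -711/256 }, Right { -355/128 -177/64 -11/4 -5/2 -2 -1 0 } so simplest -1421/512

-1421/512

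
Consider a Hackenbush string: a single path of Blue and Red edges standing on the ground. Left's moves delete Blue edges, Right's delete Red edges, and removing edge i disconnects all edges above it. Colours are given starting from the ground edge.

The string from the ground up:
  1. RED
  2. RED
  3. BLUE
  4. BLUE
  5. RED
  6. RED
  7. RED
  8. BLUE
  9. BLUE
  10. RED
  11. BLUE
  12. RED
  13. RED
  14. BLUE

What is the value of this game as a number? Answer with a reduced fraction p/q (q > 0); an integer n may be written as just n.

-5933/4096

Build g(s[:k]) for k = 1..14, string s = RED RED BLUE BLUE RED RED RED BLUE BLUE RED BLUE RED RED BLUE.
1 of 14 · R · max L −∞ · min R 0 -> -1
2 of 14 · RR · max L −∞ · min R -1 -> -2
3 of 14 · RRB · max L -2 · min R -1 -> -3/2
4 of 14 · RRBB · max L -3/2 · min R -1 -> -5/4
5 of 14 · RRBBR · max L -3/2 · min R -5/4 -> -11/8
6 of 14 · RRBBRR · max L -3/2 · min R -11/8 -> -23/16
7 of 14 · RRBBRRR · max L -3/2 · min R -23/16 -> -47/32
8 of 14 · RRBBRRRB · max L -47/32 · min R -23/16 -> -93/64
9 of 14 · RRBBRRRBB · max L -93/64 · min R -23/16 -> -185/128
10 of 14 · RRBBRRRBBR · max L -93/64 · min R -185/128 -> -371/256
11 of 14 · RRBBRRRBBRB · max L -371/256 · min R -185/128 -> -741/512
12 of 14 · RRBBRRRBBRBR · max L -371/256 · min R -741/512 -> -1483/1024
13 of 14 · RRBBRRRBBRBRR · max L -371/256 · min R -1483/1024 -> -2967/2048
14 of 14 · RRBBRRRBBRBRRB · max L -2967/2048 · min R -1483/1024 -> -5933/4096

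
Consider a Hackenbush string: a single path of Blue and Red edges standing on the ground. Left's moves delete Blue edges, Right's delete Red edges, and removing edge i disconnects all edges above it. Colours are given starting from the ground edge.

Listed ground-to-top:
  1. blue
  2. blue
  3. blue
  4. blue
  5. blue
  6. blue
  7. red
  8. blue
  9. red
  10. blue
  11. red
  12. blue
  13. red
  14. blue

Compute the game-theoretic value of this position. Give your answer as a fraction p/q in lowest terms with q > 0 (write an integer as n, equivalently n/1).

1451/256

val(b) = { 0 | — } = 1
val(bb) = { 0,1 | — } = 2
val(bbb) = { 0,1,2 | — } = 3
val(bbbb) = { 0,1,2,3 | — } = 4
val(bbbbb) = { 0,1,2,3,4 | — } = 5
val(bbbbbb) = { 0,1,2,3,4,5 | — } = 6
val(bbbbbbr) = { 0,1,2,3,4,5 | 6 } = 11/2
val(bbbbbbrb) = { 0,1,2,3,4,5,11/2 | 6 } = 23/4
val(bbbbbbrbr) = { 0,1,2,3,4,5,11/2 | 23/4,6 } = 45/8
val(bbbbbbrbrb) = { 0,1,2,3,4,5,11/2,45/8 | 23/4,6 } = 91/16
val(bbbbbbrbrbr) = { 0,1,2,3,4,5,11/2,45/8 | 91/16,23/4,6 } = 181/32
val(bbbbbbrbrbrb) = { 0,1,2,3,4,5,11/2,45/8,181/32 | 91/16,23/4,6 } = 363/64
val(bbbbbbrbrbrbr) = { 0,1,2,3,4,5,11/2,45/8,181/32 | 363/64,91/16,23/4,6 } = 725/128
val(bbbbbbrbrbrbrb) = { 0,1,2,3,4,5,11/2,45/8,181/32,725/128 | 363/64,91/16,23/4,6 } = 1451/256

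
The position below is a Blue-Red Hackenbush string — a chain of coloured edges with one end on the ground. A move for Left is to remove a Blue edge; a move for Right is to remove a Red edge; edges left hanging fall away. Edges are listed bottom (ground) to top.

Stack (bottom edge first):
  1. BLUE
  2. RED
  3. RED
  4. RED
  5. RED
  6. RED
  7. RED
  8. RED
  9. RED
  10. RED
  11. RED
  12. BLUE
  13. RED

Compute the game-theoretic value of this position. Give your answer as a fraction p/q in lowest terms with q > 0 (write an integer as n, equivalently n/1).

5/4096

edge 1 of 13 (BLUE): { 0 | · } -> 1
edge 2 of 13 (RED): { 0 | 1 } -> 1/2
edge 3 of 13 (RED): { 0 | 1/2 1 } -> 1/4
edge 4 of 13 (RED): { 0 | 1/4 1/2 1 } -> 1/8
edge 5 of 13 (RED): { 0 | 1/8 1/4 1/2 1 } -> 1/16
edge 6 of 13 (RED): { 0 | 1/16 1/8 1/4 1/2 1 } -> 1/32
edge 7 of 13 (RED): { 0 | 1/32 1/16 1/8 1/4 1/2 1 } -> 1/64
edge 8 of 13 (RED): { 0 | 1/64 1/32 1/16 1/8 1/4 1/2 1 } -> 1/128
edge 9 of 13 (RED): { 0 | 1/128 1/64 1/32 1/16 1/8 1/4 1/2 1 } -> 1/256
edge 10 of 13 (RED): { 0 | 1/256 1/128 1/64 1/32 1/16 1/8 1/4 1/2 1 } -> 1/512
edge 11 of 13 (RED): { 0 | 1/512 1/256 1/128 1/64 1/32 1/16 1/8 1/4 1/2 1 } -> 1/1024
edge 12 of 13 (BLUE): { 0 1/1024 | 1/512 1/256 1/128 1/64 1/32 1/16 1/8 1/4 1/2 1 } -> 3/2048
edge 13 of 13 (RED): { 0 1/1024 | 3/2048 1/512 1/256 1/128 1/64 1/32 1/16 1/8 1/4 1/2 1 } -> 5/4096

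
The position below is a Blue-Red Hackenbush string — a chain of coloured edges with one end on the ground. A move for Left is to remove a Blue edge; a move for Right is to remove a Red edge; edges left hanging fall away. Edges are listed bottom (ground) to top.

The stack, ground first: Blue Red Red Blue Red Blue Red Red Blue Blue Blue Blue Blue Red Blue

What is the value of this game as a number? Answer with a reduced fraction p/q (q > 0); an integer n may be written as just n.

Recurse on prefixes of the 15-edge string Blue Red Red Blue Red Blue Red Red Blue Blue Blue Blue Blue Red Blue:
value_1 [B]  L=[0]  R=[—]  => 1
value_2 [BR]  L=[0]  R=[1]  => 1/2
value_3 [BRR]  L=[0]  R=[1/2, 1]  => 1/4
value_4 [BRRB]  L=[0, 1/4]  R=[1/2, 1]  => 3/8
value_5 [BRRBR]  L=[0, 1/4]  R=[3/8, 1/2, 1]  => 5/16
value_6 [BRRBRB]  L=[0, 1/4, 5/16]  R=[3/8, 1/2, 1]  => 11/32
value_7 [BRRBRBR]  L=[0, 1/4, 5/16]  R=[11/32, 3/8, 1/2, 1]  => 21/64
value_8 [BRRBRBRR]  L=[0, 1/4, 5/16]  R=[21/64, 11/32, 3/8, 1/2, 1]  => 41/128
value_9 [BRRBRBRRB]  L=[0, 1/4, 5/16, 41/128]  R=[21/64, 11/32, 3/8, 1/2, 1]  => 83/256
value_10 [BRRBRBRRBB]  L=[0, 1/4, 5/16, 41/128, 83/256]  R=[21/64, 11/32, 3/8, 1/2, 1]  => 167/512
value_11 [BRRBRBRRBBB]  L=[0, 1/4, 5/16, 41/128, 83/256, 167/512]  R=[21/64, 11/32, 3/8, 1/2, 1]  => 335/1024
value_12 [BRRBRBRRBBBB]  L=[0, 1/4, 5/16, 41/128, 83/256, 167/512, 335/1024]  R=[21/64, 11/32, 3/8, 1/2, 1]  => 671/2048
value_13 [BRRBRBRRBBBBB]  L=[0, 1/4, 5/16, 41/128, 83/256, 167/512, 335/1024, 671/2048]  R=[21/64, 11/32, 3/8, 1/2, 1]  => 1343/4096
value_14 [BRRBRBRRBBBBBR]  L=[0, 1/4, 5/16, 41/128, 83/256, 167/512, 335/1024, 671/2048]  R=[1343/4096, 21/64, 11/32, 3/8, 1/2, 1]  => 2685/8192
value_15 [BRRBRBRRBBBBBRB]  L=[0, 1/4, 5/16, 41/128, 83/256, 167/512, 335/1024, 671/2048, 2685/8192]  R=[1343/4096, 21/64, 11/32, 3/8, 1/2, 1]  => 5371/16384

5371/16384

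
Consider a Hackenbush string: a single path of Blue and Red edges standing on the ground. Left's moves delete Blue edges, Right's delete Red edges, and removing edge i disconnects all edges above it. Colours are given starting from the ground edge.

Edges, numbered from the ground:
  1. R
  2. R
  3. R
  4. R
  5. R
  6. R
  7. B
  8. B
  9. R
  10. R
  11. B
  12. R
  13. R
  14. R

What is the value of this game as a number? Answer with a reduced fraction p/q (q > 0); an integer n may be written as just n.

-1391/256

edge 1 of 14 (R): { ∅ | 0 } ⇒ -1
edge 2 of 14 (R): { ∅ | -1,0 } ⇒ -2
edge 3 of 14 (R): { ∅ | -2,-1,0 } ⇒ -3
edge 4 of 14 (R): { ∅ | -3,-2,-1,0 } ⇒ -4
edge 5 of 14 (R): { ∅ | -4,-3,-2,-1,0 } ⇒ -5
edge 6 of 14 (R): { ∅ | -5,-4,-3,-2,-1,0 } ⇒ -6
edge 7 of 14 (B): { -6 | -5,-4,-3,-2,-1,0 } ⇒ -11/2
edge 8 of 14 (B): { -6,-11/2 | -5,-4,-3,-2,-1,0 } ⇒ -21/4
edge 9 of 14 (R): { -6,-11/2 | -21/4,-5,-4,-3,-2,-1,0 } ⇒ -43/8
edge 10 of 14 (R): { -6,-11/2 | -43/8,-21/4,-5,-4,-3,-2,-1,0 } ⇒ -87/16
edge 11 of 14 (B): { -6,-11/2,-87/16 | -43/8,-21/4,-5,-4,-3,-2,-1,0 } ⇒ -173/32
edge 12 of 14 (R): { -6,-11/2,-87/16 | -173/32,-43/8,-21/4,-5,-4,-3,-2,-1,0 } ⇒ -347/64
edge 13 of 14 (R): { -6,-11/2,-87/16 | -347/64,-173/32,-43/8,-21/4,-5,-4,-3,-2,-1,0 } ⇒ -695/128
edge 14 of 14 (R): { -6,-11/2,-87/16 | -695/128,-347/64,-173/32,-43/8,-21/4,-5,-4,-3,-2,-1,0 } ⇒ -1391/256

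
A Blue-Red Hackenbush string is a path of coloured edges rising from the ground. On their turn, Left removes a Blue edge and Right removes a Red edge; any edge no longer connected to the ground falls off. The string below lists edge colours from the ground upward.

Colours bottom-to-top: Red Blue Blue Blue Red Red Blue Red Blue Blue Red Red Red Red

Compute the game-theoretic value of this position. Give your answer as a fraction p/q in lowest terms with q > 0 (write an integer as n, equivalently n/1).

-1695/8192

val_1 [R]  L=[—]  R=[0]  so -1
val_2 [RB]  L=[-1]  R=[0]  so -1/2
val_3 [RBB]  L=[-1, -1/2]  R=[0]  so -1/4
val_4 [RBBB]  L=[-1, -1/2, -1/4]  R=[0]  so -1/8
val_5 [RBBBR]  L=[-1, -1/2, -1/4]  R=[-1/8, 0]  so -3/16
val_6 [RBBBRR]  L=[-1, -1/2, -1/4]  R=[-3/16, -1/8, 0]  so -7/32
val_7 [RBBBRRB]  L=[-1, -1/2, -1/4, -7/32]  R=[-3/16, -1/8, 0]  so -13/64
val_8 [RBBBRRBR]  L=[-1, -1/2, -1/4, -7/32]  R=[-13/64, -3/16, -1/8, 0]  so -27/128
val_9 [RBBBRRBRB]  L=[-1, -1/2, -1/4, -7/32, -27/128]  R=[-13/64, -3/16, -1/8, 0]  so -53/256
val_10 [RBBBRRBRBB]  L=[-1, -1/2, -1/4, -7/32, -27/128, -53/256]  R=[-13/64, -3/16, -1/8, 0]  so -105/512
val_11 [RBBBRRBRBBR]  L=[-1, -1/2, -1/4, -7/32, -27/128, -53/256]  R=[-105/512, -13/64, -3/16, -1/8, 0]  so -211/1024
val_12 [RBBBRRBRBBRR]  L=[-1, -1/2, -1/4, -7/32, -27/128, -53/256]  R=[-211/1024, -105/512, -13/64, -3/16, -1/8, 0]  so -423/2048
val_13 [RBBBRRBRBBRRR]  L=[-1, -1/2, -1/4, -7/32, -27/128, -53/256]  R=[-423/2048, -211/1024, -105/512, -13/64, -3/16, -1/8, 0]  so -847/4096
val_14 [RBBBRRBRBBRRRR]  L=[-1, -1/2, -1/4, -7/32, -27/128, -53/256]  R=[-847/4096, -423/2048, -211/1024, -105/512, -13/64, -3/16, -1/8, 0]  so -1695/8192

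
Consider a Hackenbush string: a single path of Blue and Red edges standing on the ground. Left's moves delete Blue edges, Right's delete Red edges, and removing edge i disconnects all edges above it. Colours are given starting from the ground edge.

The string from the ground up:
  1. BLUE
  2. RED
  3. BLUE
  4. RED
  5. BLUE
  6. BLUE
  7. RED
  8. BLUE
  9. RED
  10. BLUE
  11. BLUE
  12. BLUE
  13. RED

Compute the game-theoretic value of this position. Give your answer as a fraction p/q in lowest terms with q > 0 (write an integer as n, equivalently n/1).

Prefix values for BLUE RED BLUE RED BLUE BLUE RED BLUE RED BLUE BLUE BLUE RED via {L|R} + simplicity:
step 1: add BLUE to get B; options L={ 0 } R={  } → 1
step 2: add RED to get BR; options L={ 0 } R={ 1 } → 1/2
step 3: add BLUE to get BRB; options L={ 0,1/2 } R={ 1 } → 3/4
step 4: add RED to get BRBR; options L={ 0,1/2 } R={ 3/4,1 } → 5/8
step 5: add BLUE to get BRBRB; options L={ 0,1/2,5/8 } R={ 3/4,1 } → 11/16
step 6: add BLUE to get BRBRBB; options L={ 0,1/2,5/8,11/16 } R={ 3/4,1 } → 23/32
step 7: add RED to get BRBRBBR; options L={ 0,1/2,5/8,11/16 } R={ 23/32,3/4,1 } → 45/64
step 8: add BLUE to get BRBRBBRB; options L={ 0,1/2,5/8,11/16,45/64 } R={ 23/32,3/4,1 } → 91/128
step 9: add RED to get BRBRBBRBR; options L={ 0,1/2,5/8,11/16,45/64 } R={ 91/128,23/32,3/4,1 } → 181/256
step 10: add BLUE to get BRBRBBRBRB; options L={ 0,1/2,5/8,11/16,45/64,181/256 } R={ 91/128,23/32,3/4,1 } → 363/512
step 11: add BLUE to get BRBRBBRBRBB; options L={ 0,1/2,5/8,11/16,45/64,181/256,363/512 } R={ 91/128,23/32,3/4,1 } → 727/1024
step 12: add BLUE to get BRBRBBRBRBBB; options L={ 0,1/2,5/8,11/16,45/64,181/256,363/512,727/1024 } R={ 91/128,23/32,3/4,1 } → 1455/2048
step 13: add RED to get BRBRBBRBRBBBR; options L={ 0,1/2,5/8,11/16,45/64,181/256,363/512,727/1024 } R={ 1455/2048,91/128,23/32,3/4,1 } → 2909/4096

2909/4096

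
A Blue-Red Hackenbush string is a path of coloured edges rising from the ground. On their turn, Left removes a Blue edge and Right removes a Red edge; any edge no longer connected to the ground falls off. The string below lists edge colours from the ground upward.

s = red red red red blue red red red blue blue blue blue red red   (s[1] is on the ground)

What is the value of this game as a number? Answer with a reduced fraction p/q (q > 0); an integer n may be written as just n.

-3975/1024

Recurse on prefixes of the 14-edge string red red red red blue red red red blue blue blue blue red red:
step 1: add red to get r; options L={ ∅ } R={ 0 } -> -1
step 2: add red to get rr; options L={ ∅ } R={ -1,0 } -> -2
step 3: add red to get rrr; options L={ ∅ } R={ -2,-1,0 } -> -3
step 4: add red to get rrrr; options L={ ∅ } R={ -3,-2,-1,0 } -> -4
step 5: add blue to get rrrrb; options L={ -4 } R={ -3,-2,-1,0 } -> -7/2
step 6: add red to get rrrrbr; options L={ -4 } R={ -7/2,-3,-2,-1,0 } -> -15/4
step 7: add red to get rrrrbrr; options L={ -4 } R={ -15/4,-7/2,-3,-2,-1,0 } -> -31/8
step 8: add red to get rrrrbrrr; options L={ -4 } R={ -31/8,-15/4,-7/2,-3,-2,-1,0 } -> -63/16
step 9: add blue to get rrrrbrrrb; options L={ -4,-63/16 } R={ -31/8,-15/4,-7/2,-3,-2,-1,0 } -> -125/32
step 10: add blue to get rrrrbrrrbb; options L={ -4,-63/16,-125/32 } R={ -31/8,-15/4,-7/2,-3,-2,-1,0 } -> -249/64
step 11: add blue to get rrrrbrrrbbb; options L={ -4,-63/16,-125/32,-249/64 } R={ -31/8,-15/4,-7/2,-3,-2,-1,0 } -> -497/128
step 12: add blue to get rrrrbrrrbbbb; options L={ -4,-63/16,-125/32,-249/64,-497/128 } R={ -31/8,-15/4,-7/2,-3,-2,-1,0 } -> -993/256
step 13: add red to get rrrrbrrrbbbbr; options L={ -4,-63/16,-125/32,-249/64,-497/128 } R={ -993/256,-31/8,-15/4,-7/2,-3,-2,-1,0 } -> -1987/512
step 14: add red to get rrrrbrrrbbbbrr; options L={ -4,-63/16,-125/32,-249/64,-497/128 } R={ -1987/512,-993/256,-31/8,-15/4,-7/2,-3,-2,-1,0 } -> -3975/1024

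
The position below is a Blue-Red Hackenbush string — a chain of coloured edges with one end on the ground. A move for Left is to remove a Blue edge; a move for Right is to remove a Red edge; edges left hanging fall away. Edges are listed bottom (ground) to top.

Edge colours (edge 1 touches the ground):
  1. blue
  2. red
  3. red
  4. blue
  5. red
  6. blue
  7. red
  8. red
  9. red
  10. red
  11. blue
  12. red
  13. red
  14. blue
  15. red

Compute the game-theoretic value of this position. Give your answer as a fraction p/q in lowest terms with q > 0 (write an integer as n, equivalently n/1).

Build G(s[:k]) for k = 1..15, string s = blue red red blue red blue red red red red blue red red blue red.
1 of 15 · b · max L 0 · min R +∞ → 1
2 of 15 · br · max L 0 · min R 1 → 1/2
3 of 15 · brr · max L 0 · min R 1/2 → 1/4
4 of 15 · brrb · max L 1/4 · min R 1/2 → 3/8
5 of 15 · brrbr · max L 1/4 · min R 3/8 → 5/16
6 of 15 · brrbrb · max L 5/16 · min R 3/8 → 11/32
7 of 15 · brrbrbr · max L 5/16 · min R 11/32 → 21/64
8 of 15 · brrbrbrr · max L 5/16 · min R 21/64 → 41/128
9 of 15 · brrbrbrrr · max L 5/16 · min R 41/128 → 81/256
10 of 15 · brrbrbrrrr · max L 5/16 · min R 81/256 → 161/512
11 of 15 · brrbrbrrrrb · max L 161/512 · min R 81/256 → 323/1024
12 of 15 · brrbrbrrrrbr · max L 161/512 · min R 323/1024 → 645/2048
13 of 15 · brrbrbrrrrbrr · max L 161/512 · min R 645/2048 → 1289/4096
14 of 15 · brrbrbrrrrbrrb · max L 1289/4096 · min R 645/2048 → 2579/8192
15 of 15 · brrbrbrrrrbrrbr · max L 1289/4096 · min R 2579/8192 → 5157/16384

5157/16384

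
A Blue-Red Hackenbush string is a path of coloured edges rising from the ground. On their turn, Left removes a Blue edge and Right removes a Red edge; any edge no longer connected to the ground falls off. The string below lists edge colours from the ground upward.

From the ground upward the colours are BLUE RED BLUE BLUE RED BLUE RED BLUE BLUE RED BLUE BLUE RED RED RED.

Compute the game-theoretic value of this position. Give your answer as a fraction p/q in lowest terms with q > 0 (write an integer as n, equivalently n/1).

13745/16384

Recurse on prefixes of the 15-edge string BLUE RED BLUE BLUE RED BLUE RED BLUE BLUE RED BLUE BLUE RED RED RED:
G(B) = { 0 | · } so 1
G(BR) = { 0 | 1 } so 1/2
G(BRB) = { 0, 1/2 | 1 } so 3/4
G(BRBB) = { 0, 1/2, 3/4 | 1 } so 7/8
G(BRBBR) = { 0, 1/2, 3/4 | 7/8, 1 } so 13/16
G(BRBBRB) = { 0, 1/2, 3/4, 13/16 | 7/8, 1 } so 27/32
G(BRBBRBR) = { 0, 1/2, 3/4, 13/16 | 27/32, 7/8, 1 } so 53/64
G(BRBBRBRB) = { 0, 1/2, 3/4, 13/16, 53/64 | 27/32, 7/8, 1 } so 107/128
G(BRBBRBRBB) = { 0, 1/2, 3/4, 13/16, 53/64, 107/128 | 27/32, 7/8, 1 } so 215/256
G(BRBBRBRBBR) = { 0, 1/2, 3/4, 13/16, 53/64, 107/128 | 215/256, 27/32, 7/8, 1 } so 429/512
G(BRBBRBRBBRB) = { 0, 1/2, 3/4, 13/16, 53/64, 107/128, 429/512 | 215/256, 27/32, 7/8, 1 } so 859/1024
G(BRBBRBRBBRBB) = { 0, 1/2, 3/4, 13/16, 53/64, 107/128, 429/512, 859/1024 | 215/256, 27/32, 7/8, 1 } so 1719/2048
G(BRBBRBRBBRBBR) = { 0, 1/2, 3/4, 13/16, 53/64, 107/128, 429/512, 859/1024 | 1719/2048, 215/256, 27/32, 7/8, 1 } so 3437/4096
G(BRBBRBRBBRBBRR) = { 0, 1/2, 3/4, 13/16, 53/64, 107/128, 429/512, 859/1024 | 3437/4096, 1719/2048, 215/256, 27/32, 7/8, 1 } so 6873/8192
G(BRBBRBRBBRBBRRR) = { 0, 1/2, 3/4, 13/16, 53/64, 107/128, 429/512, 859/1024 | 6873/8192, 3437/4096, 1719/2048, 215/256, 27/32, 7/8, 1 } so 13745/16384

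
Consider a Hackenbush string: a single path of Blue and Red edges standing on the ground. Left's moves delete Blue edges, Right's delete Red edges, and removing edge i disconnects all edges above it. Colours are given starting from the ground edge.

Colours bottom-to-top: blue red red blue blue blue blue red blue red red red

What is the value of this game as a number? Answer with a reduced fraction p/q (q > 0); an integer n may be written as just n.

Build value(s[:k]) for k = 1..12, string s = blue red red blue blue blue blue red blue red red red.
value(b) = { 0 | ∅ } so 1
value(br) = { 0 | 1 } so 1/2
value(brr) = { 0 | 1/2,1 } so 1/4
value(brrb) = { 0,1/4 | 1/2,1 } so 3/8
value(brrbb) = { 0,1/4,3/8 | 1/2,1 } so 7/16
value(brrbbb) = { 0,1/4,3/8,7/16 | 1/2,1 } so 15/32
value(brrbbbb) = { 0,1/4,3/8,7/16,15/32 | 1/2,1 } so 31/64
value(brrbbbbr) = { 0,1/4,3/8,7/16,15/32 | 31/64,1/2,1 } so 61/128
value(brrbbbbrb) = { 0,1/4,3/8,7/16,15/32,61/128 | 31/64,1/2,1 } so 123/256
value(brrbbbbrbr) = { 0,1/4,3/8,7/16,15/32,61/128 | 123/256,31/64,1/2,1 } so 245/512
value(brrbbbbrbrr) = { 0,1/4,3/8,7/16,15/32,61/128 | 245/512,123/256,31/64,1/2,1 } so 489/1024
value(brrbbbbrbrrr) = { 0,1/4,3/8,7/16,15/32,61/128 | 489/1024,245/512,123/256,31/64,1/2,1 } so 977/2048

977/2048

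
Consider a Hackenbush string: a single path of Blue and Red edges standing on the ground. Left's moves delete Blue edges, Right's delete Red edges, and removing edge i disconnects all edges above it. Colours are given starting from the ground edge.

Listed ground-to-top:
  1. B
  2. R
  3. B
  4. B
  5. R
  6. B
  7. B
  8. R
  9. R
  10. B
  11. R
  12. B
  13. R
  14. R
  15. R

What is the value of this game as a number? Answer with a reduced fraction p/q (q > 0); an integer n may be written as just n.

13905/16384

edge 1 of 15 (B): { 0 |  } ⇒ 1
edge 2 of 15 (R): { 0 | 1 } ⇒ 1/2
edge 3 of 15 (B): { 0,1/2 | 1 } ⇒ 3/4
edge 4 of 15 (B): { 0,1/2,3/4 | 1 } ⇒ 7/8
edge 5 of 15 (R): { 0,1/2,3/4 | 7/8,1 } ⇒ 13/16
edge 6 of 15 (B): { 0,1/2,3/4,13/16 | 7/8,1 } ⇒ 27/32
edge 7 of 15 (B): { 0,1/2,3/4,13/16,27/32 | 7/8,1 } ⇒ 55/64
edge 8 of 15 (R): { 0,1/2,3/4,13/16,27/32 | 55/64,7/8,1 } ⇒ 109/128
edge 9 of 15 (R): { 0,1/2,3/4,13/16,27/32 | 109/128,55/64,7/8,1 } ⇒ 217/256
edge 10 of 15 (B): { 0,1/2,3/4,13/16,27/32,217/256 | 109/128,55/64,7/8,1 } ⇒ 435/512
edge 11 of 15 (R): { 0,1/2,3/4,13/16,27/32,217/256 | 435/512,109/128,55/64,7/8,1 } ⇒ 869/1024
edge 12 of 15 (B): { 0,1/2,3/4,13/16,27/32,217/256,869/1024 | 435/512,109/128,55/64,7/8,1 } ⇒ 1739/2048
edge 13 of 15 (R): { 0,1/2,3/4,13/16,27/32,217/256,869/1024 | 1739/2048,435/512,109/128,55/64,7/8,1 } ⇒ 3477/4096
edge 14 of 15 (R): { 0,1/2,3/4,13/16,27/32,217/256,869/1024 | 3477/4096,1739/2048,435/512,109/128,55/64,7/8,1 } ⇒ 6953/8192
edge 15 of 15 (R): { 0,1/2,3/4,13/16,27/32,217/256,869/1024 | 6953/8192,3477/4096,1739/2048,435/512,109/128,55/64,7/8,1 } ⇒ 13905/16384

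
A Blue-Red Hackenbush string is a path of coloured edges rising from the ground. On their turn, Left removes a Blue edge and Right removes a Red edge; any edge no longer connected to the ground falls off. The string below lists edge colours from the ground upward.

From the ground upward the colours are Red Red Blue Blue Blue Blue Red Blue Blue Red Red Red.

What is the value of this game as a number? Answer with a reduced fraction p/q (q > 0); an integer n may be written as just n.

Build val(s[:k]) for k = 1..12, string s = Red Red Blue Blue Blue Blue Red Blue Blue Red Red Red.
val_1 [R]  L=[—]  R=[0]  so -1
val_2 [RR]  L=[—]  R=[-1 0]  so -2
val_3 [RRB]  L=[-2]  R=[-1 0]  so -3/2
val_4 [RRBB]  L=[-2 -3/2]  R=[-1 0]  so -5/4
val_5 [RRBBB]  L=[-2 -3/2 -5/4]  R=[-1 0]  so -9/8
val_6 [RRBBBB]  L=[-2 -3/2 -5/4 -9/8]  R=[-1 0]  so -17/16
val_7 [RRBBBBR]  L=[-2 -3/2 -5/4 -9/8]  R=[-17/16 -1 0]  so -35/32
val_8 [RRBBBBRB]  L=[-2 -3/2 -5/4 -9/8 -35/32]  R=[-17/16 -1 0]  so -69/64
val_9 [RRBBBBRBB]  L=[-2 -3/2 -5/4 -9/8 -35/32 -69/64]  R=[-17/16 -1 0]  so -137/128
val_10 [RRBBBBRBBR]  L=[-2 -3/2 -5/4 -9/8 -35/32 -69/64]  R=[-137/128 -17/16 -1 0]  so -275/256
val_11 [RRBBBBRBBRR]  L=[-2 -3/2 -5/4 -9/8 -35/32 -69/64]  R=[-275/256 -137/128 -17/16 -1 0]  so -551/512
val_12 [RRBBBBRBBRRR]  L=[-2 -3/2 -5/4 -9/8 -35/32 -69/64]  R=[-551/512 -275/256 -137/128 -17/16 -1 0]  so -1103/1024

-1103/1024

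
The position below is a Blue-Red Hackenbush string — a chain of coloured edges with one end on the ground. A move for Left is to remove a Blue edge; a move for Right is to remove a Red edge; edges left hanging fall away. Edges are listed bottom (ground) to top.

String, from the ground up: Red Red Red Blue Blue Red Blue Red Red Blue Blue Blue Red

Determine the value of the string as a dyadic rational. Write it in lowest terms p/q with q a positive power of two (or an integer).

-2403/1024

Build value(s[:k]) for k = 1..13, string s = Red Red Red Blue Blue Red Blue Red Red Blue Blue Blue Red.
value(R) = {  | 0 } so -1
value(RR) = {  | -1 0 } so -2
value(RRR) = {  | -2 -1 0 } so -3
value(RRRB) = { -3 | -2 -1 0 } so -5/2
value(RRRBB) = { -3 -5/2 | -2 -1 0 } so -9/4
value(RRRBBR) = { -3 -5/2 | -9/4 -2 -1 0 } so -19/8
value(RRRBBRB) = { -3 -5/2 -19/8 | -9/4 -2 -1 0 } so -37/16
value(RRRBBRBR) = { -3 -5/2 -19/8 | -37/16 -9/4 -2 -1 0 } so -75/32
value(RRRBBRBRR) = { -3 -5/2 -19/8 | -75/32 -37/16 -9/4 -2 -1 0 } so -151/64
value(RRRBBRBRRB) = { -3 -5/2 -19/8 -151/64 | -75/32 -37/16 -9/4 -2 -1 0 } so -301/128
value(RRRBBRBRRBB) = { -3 -5/2 -19/8 -151/64 -301/128 | -75/32 -37/16 -9/4 -2 -1 0 } so -601/256
value(RRRBBRBRRBBB) = { -3 -5/2 -19/8 -151/64 -301/128 -601/256 | -75/32 -37/16 -9/4 -2 -1 0 } so -1201/512
value(RRRBBRBRRBBBR) = { -3 -5/2 -19/8 -151/64 -301/128 -601/256 | -1201/512 -75/32 -37/16 -9/4 -2 -1 0 } so -2403/1024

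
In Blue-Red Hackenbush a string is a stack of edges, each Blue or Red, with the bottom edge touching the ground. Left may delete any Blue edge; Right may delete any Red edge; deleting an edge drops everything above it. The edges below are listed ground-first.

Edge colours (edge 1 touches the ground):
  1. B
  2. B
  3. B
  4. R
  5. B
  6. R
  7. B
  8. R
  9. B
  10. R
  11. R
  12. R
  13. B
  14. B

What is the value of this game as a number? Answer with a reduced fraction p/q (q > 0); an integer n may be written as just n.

Build value(s[:k]) for k = 1..14, string s = B B B R B R B R B R R R B B.
value_1 [B]  L=[0]  R=[·]  ⇒ 1
value_2 [BB]  L=[0, 1]  R=[·]  ⇒ 2
value_3 [BBB]  L=[0, 1, 2]  R=[·]  ⇒ 3
value_4 [BBBR]  L=[0, 1, 2]  R=[3]  ⇒ 5/2
value_5 [BBBRB]  L=[0, 1, 2, 5/2]  R=[3]  ⇒ 11/4
value_6 [BBBRBR]  L=[0, 1, 2, 5/2]  R=[11/4, 3]  ⇒ 21/8
value_7 [BBBRBRB]  L=[0, 1, 2, 5/2, 21/8]  R=[11/4, 3]  ⇒ 43/16
value_8 [BBBRBRBR]  L=[0, 1, 2, 5/2, 21/8]  R=[43/16, 11/4, 3]  ⇒ 85/32
value_9 [BBBRBRBRB]  L=[0, 1, 2, 5/2, 21/8, 85/32]  R=[43/16, 11/4, 3]  ⇒ 171/64
value_10 [BBBRBRBRBR]  L=[0, 1, 2, 5/2, 21/8, 85/32]  R=[171/64, 43/16, 11/4, 3]  ⇒ 341/128
value_11 [BBBRBRBRBRR]  L=[0, 1, 2, 5/2, 21/8, 85/32]  R=[341/128, 171/64, 43/16, 11/4, 3]  ⇒ 681/256
value_12 [BBBRBRBRBRRR]  L=[0, 1, 2, 5/2, 21/8, 85/32]  R=[681/256, 341/128, 171/64, 43/16, 11/4, 3]  ⇒ 1361/512
value_13 [BBBRBRBRBRRRB]  L=[0, 1, 2, 5/2, 21/8, 85/32, 1361/512]  R=[681/256, 341/128, 171/64, 43/16, 11/4, 3]  ⇒ 2723/1024
value_14 [BBBRBRBRBRRRBB]  L=[0, 1, 2, 5/2, 21/8, 85/32, 1361/512, 2723/1024]  R=[681/256, 341/128, 171/64, 43/16, 11/4, 3]  ⇒ 5447/2048

5447/2048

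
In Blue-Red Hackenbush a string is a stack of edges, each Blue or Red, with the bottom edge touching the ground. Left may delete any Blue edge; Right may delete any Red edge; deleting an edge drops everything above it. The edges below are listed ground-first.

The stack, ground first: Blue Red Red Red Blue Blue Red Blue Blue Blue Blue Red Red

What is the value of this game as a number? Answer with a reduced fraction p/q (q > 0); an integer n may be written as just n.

889/4096

Prefix values for Blue Red Red Red Blue Blue Red Blue Blue Blue Blue Red Red via {L|R} + simplicity:
1 of 13 · B · max L 0 · min R +∞ so 1
2 of 13 · BR · max L 0 · min R 1 so 1/2
3 of 13 · BRR · max L 0 · min R 1/2 so 1/4
4 of 13 · BRRR · max L 0 · min R 1/4 so 1/8
5 of 13 · BRRRB · max L 1/8 · min R 1/4 so 3/16
6 of 13 · BRRRBB · max L 3/16 · min R 1/4 so 7/32
7 of 13 · BRRRBBR · max L 3/16 · min R 7/32 so 13/64
8 of 13 · BRRRBBRB · max L 13/64 · min R 7/32 so 27/128
9 of 13 · BRRRBBRBB · max L 27/128 · min R 7/32 so 55/256
10 of 13 · BRRRBBRBBB · max L 55/256 · min R 7/32 so 111/512
11 of 13 · BRRRBBRBBBB · max L 111/512 · min R 7/32 so 223/1024
12 of 13 · BRRRBBRBBBBR · max L 111/512 · min R 223/1024 so 445/2048
13 of 13 · BRRRBBRBBBBRR · max L 111/512 · min R 445/2048 so 889/4096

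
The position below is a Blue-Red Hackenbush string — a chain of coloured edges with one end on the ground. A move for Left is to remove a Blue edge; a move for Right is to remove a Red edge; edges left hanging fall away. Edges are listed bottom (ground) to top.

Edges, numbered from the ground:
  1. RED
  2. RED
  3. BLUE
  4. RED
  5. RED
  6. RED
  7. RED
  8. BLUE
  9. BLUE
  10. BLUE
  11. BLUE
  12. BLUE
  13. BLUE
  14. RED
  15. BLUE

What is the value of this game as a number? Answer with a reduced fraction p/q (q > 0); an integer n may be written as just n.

-15877/8192

Prefix values for RED RED BLUE RED RED RED RED BLUE BLUE BLUE BLUE BLUE BLUE RED BLUE via {L|R} + simplicity:
val_1 [R]  L=[]  R=[0]  => -1
val_2 [RR]  L=[]  R=[-1,0]  => -2
val_3 [RRB]  L=[-2]  R=[-1,0]  => -3/2
val_4 [RRBR]  L=[-2]  R=[-3/2,-1,0]  => -7/4
val_5 [RRBRR]  L=[-2]  R=[-7/4,-3/2,-1,0]  => -15/8
val_6 [RRBRRR]  L=[-2]  R=[-15/8,-7/4,-3/2,-1,0]  => -31/16
val_7 [RRBRRRR]  L=[-2]  R=[-31/16,-15/8,-7/4,-3/2,-1,0]  => -63/32
val_8 [RRBRRRRB]  L=[-2,-63/32]  R=[-31/16,-15/8,-7/4,-3/2,-1,0]  => -125/64
val_9 [RRBRRRRBB]  L=[-2,-63/32,-125/64]  R=[-31/16,-15/8,-7/4,-3/2,-1,0]  => -249/128
val_10 [RRBRRRRBBB]  L=[-2,-63/32,-125/64,-249/128]  R=[-31/16,-15/8,-7/4,-3/2,-1,0]  => -497/256
val_11 [RRBRRRRBBBB]  L=[-2,-63/32,-125/64,-249/128,-497/256]  R=[-31/16,-15/8,-7/4,-3/2,-1,0]  => -993/512
val_12 [RRBRRRRBBBBB]  L=[-2,-63/32,-125/64,-249/128,-497/256,-993/512]  R=[-31/16,-15/8,-7/4,-3/2,-1,0]  => -1985/1024
val_13 [RRBRRRRBBBBBB]  L=[-2,-63/32,-125/64,-249/128,-497/256,-993/512,-1985/1024]  R=[-31/16,-15/8,-7/4,-3/2,-1,0]  => -3969/2048
val_14 [RRBRRRRBBBBBBR]  L=[-2,-63/32,-125/64,-249/128,-497/256,-993/512,-1985/1024]  R=[-3969/2048,-31/16,-15/8,-7/4,-3/2,-1,0]  => -7939/4096
val_15 [RRBRRRRBBBBBBRB]  L=[-2,-63/32,-125/64,-249/128,-497/256,-993/512,-1985/1024,-7939/4096]  R=[-3969/2048,-31/16,-15/8,-7/4,-3/2,-1,0]  => -15877/8192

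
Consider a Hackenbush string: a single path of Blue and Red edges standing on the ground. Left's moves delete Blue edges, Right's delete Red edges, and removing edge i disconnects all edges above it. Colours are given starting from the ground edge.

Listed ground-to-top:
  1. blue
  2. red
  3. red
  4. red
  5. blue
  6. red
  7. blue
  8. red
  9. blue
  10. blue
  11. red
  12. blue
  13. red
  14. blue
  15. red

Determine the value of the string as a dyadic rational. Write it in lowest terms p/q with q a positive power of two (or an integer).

b: Left { 0 }, Right { none } so simplest 1
br: Left { 0 }, Right { 1 } so simplest 1/2
brr: Left { 0 }, Right { 1/2; 1 } so simplest 1/4
brrr: Left { 0 }, Right { 1/4; 1/2; 1 } so simplest 1/8
brrrb: Left { 0; 1/8 }, Right { 1/4; 1/2; 1 } so simplest 3/16
brrrbr: Left { 0; 1/8 }, Right { 3/16; 1/4; 1/2; 1 } so simplest 5/32
brrrbrb: Left { 0; 1/8; 5/32 }, Right { 3/16; 1/4; 1/2; 1 } so simplest 11/64
brrrbrbr: Left { 0; 1/8; 5/32 }, Right { 11/64; 3/16; 1/4; 1/2; 1 } so simplest 21/128
brrrbrbrb: Left { 0; 1/8; 5/32; 21/128 }, Right { 11/64; 3/16; 1/4; 1/2; 1 } so simplest 43/256
brrrbrbrbb: Left { 0; 1/8; 5/32; 21/128; 43/256 }, Right { 11/64; 3/16; 1/4; 1/2; 1 } so simplest 87/512
brrrbrbrbbr: Left { 0; 1/8; 5/32; 21/128; 43/256 }, Right { 87/512; 11/64; 3/16; 1/4; 1/2; 1 } so simplest 173/1024
brrrbrbrbbrb: Left { 0; 1/8; 5/32; 21/128; 43/256; 173/1024 }, Right { 87/512; 11/64; 3/16; 1/4; 1/2; 1 } so simplest 347/2048
brrrbrbrbbrbr: Left { 0; 1/8; 5/32; 21/128; 43/256; 173/1024 }, Right { 347/2048; 87/512; 11/64; 3/16; 1/4; 1/2; 1 } so simplest 693/4096
brrrbrbrbbrbrb: Left { 0; 1/8; 5/32; 21/128; 43/256; 173/1024; 693/4096 }, Right { 347/2048; 87/512; 11/64; 3/16; 1/4; 1/2; 1 } so simplest 1387/8192
brrrbrbrbbrbrbr: Left { 0; 1/8; 5/32; 21/128; 43/256; 173/1024; 693/4096 }, Right { 1387/8192; 347/2048; 87/512; 11/64; 3/16; 1/4; 1/2; 1 } so simplest 2773/16384

2773/16384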